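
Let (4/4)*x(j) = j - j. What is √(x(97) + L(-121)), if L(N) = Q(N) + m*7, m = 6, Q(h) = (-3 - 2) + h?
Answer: 2*I*√21 ≈ 9.1651*I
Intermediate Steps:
Q(h) = -5 + h
L(N) = 37 + N (L(N) = (-5 + N) + 6*7 = (-5 + N) + 42 = 37 + N)
x(j) = 0 (x(j) = j - j = 0)
√(x(97) + L(-121)) = √(0 + (37 - 121)) = √(0 - 84) = √(-84) = 2*I*√21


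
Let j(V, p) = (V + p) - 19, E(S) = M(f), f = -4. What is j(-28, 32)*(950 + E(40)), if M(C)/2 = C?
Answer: -14130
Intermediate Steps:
M(C) = 2*C
E(S) = -8 (E(S) = 2*(-4) = -8)
j(V, p) = -19 + V + p
j(-28, 32)*(950 + E(40)) = (-19 - 28 + 32)*(950 - 8) = -15*942 = -14130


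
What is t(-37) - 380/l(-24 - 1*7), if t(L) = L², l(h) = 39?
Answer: 53011/39 ≈ 1359.3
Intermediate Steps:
t(-37) - 380/l(-24 - 1*7) = (-37)² - 380/39 = 1369 - 380*1/39 = 1369 - 380/39 = 53011/39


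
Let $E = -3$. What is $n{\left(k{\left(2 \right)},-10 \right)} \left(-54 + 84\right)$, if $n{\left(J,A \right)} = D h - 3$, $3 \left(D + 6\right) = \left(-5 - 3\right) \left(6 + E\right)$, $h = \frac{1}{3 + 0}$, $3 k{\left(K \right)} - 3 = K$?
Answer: $-230$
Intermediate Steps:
$k{\left(K \right)} = 1 + \frac{K}{3}$
$h = \frac{1}{3} \approx 0.33333$
$D = -14$ ($D = -6 + \frac{\left(-5 - 3\right) \left(6 - 3\right)}{3} = -6 + \frac{\left(-8\right) 3}{3} = -6 + \frac{1}{3} \left(-24\right) = -6 - 8 = -14$)
$n{\left(J,A \right)} = - \frac{23}{3}$ ($n{\left(J,A \right)} = \left(-14\right) \frac{1}{3} - 3 = - \frac{14}{3} - 3 = - \frac{23}{3}$)
$n{\left(k{\left(2 \right)},-10 \right)} \left(-54 + 84\right) = - \frac{23 \left(-54 + 84\right)}{3} = \left(- \frac{23}{3}\right) 30 = -230$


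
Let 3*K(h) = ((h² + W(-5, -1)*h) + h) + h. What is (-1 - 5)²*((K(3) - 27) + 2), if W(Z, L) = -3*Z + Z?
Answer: -360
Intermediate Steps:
W(Z, L) = -2*Z
K(h) = 4*h + h²/3 (K(h) = (((h² + (-2*(-5))*h) + h) + h)/3 = (((h² + 10*h) + h) + h)/3 = ((h² + 11*h) + h)/3 = (h² + 12*h)/3 = 4*h + h²/3)
(-1 - 5)²*((K(3) - 27) + 2) = (-1 - 5)²*(((⅓)*3*(12 + 3) - 27) + 2) = (-6)²*(((⅓)*3*15 - 27) + 2) = 36*((15 - 27) + 2) = 36*(-12 + 2) = 36*(-10) = -360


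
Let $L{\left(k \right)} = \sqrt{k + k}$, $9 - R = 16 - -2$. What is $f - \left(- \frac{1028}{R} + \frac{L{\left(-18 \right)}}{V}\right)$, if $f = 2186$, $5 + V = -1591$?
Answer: $\frac{18646}{9} + \frac{i}{266} \approx 2071.8 + 0.0037594 i$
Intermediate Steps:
$V = -1596$ ($V = -5 - 1591 = -1596$)
$R = -9$ ($R = 9 - \left(16 - -2\right) = 9 - \left(16 + 2\right) = 9 - 18 = -9$)
$L{\left(k \right)} = \sqrt{2} \sqrt{k}$ ($L{\left(k \right)} = \sqrt{2 k} = \sqrt{2} \sqrt{k}$)
$f - \left(- \frac{1028}{R} + \frac{L{\left(-18 \right)}}{V}\right) = 2186 - \left(- \frac{1028}{-9} + \frac{\sqrt{2} \sqrt{-18}}{-1596}\right) = 2186 - \left(\left(-1028\right) \left(- \frac{1}{9}\right) + \sqrt{2} \cdot 3 i \sqrt{2} \left(- \frac{1}{1596}\right)\right) = 2186 - \left(\frac{1028}{9} + 6 i \left(- \frac{1}{1596}\right)\right) = 2186 - \left(\frac{1028}{9} - \frac{i}{266}\right) = \frac{18646}{9} + \frac{i}{266}$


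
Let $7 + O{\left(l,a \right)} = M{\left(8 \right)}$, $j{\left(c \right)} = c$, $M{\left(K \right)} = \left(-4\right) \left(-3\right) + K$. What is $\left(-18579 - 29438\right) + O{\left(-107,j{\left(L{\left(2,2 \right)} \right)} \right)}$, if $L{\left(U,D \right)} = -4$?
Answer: $-48004$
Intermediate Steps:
$M{\left(K \right)} = 12 + K$
$O{\left(l,a \right)} = 13$ ($O{\left(l,a \right)} = -7 + \left(12 + 8\right) = -7 + 20 = 13$)
$\left(-18579 - 29438\right) + O{\left(-107,j{\left(L{\left(2,2 \right)} \right)} \right)} = \left(-18579 - 29438\right) + 13 = -48017 + 13 = -48004$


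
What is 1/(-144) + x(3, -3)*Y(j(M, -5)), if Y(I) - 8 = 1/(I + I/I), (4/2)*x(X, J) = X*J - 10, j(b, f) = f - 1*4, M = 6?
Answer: -5387/72 ≈ -74.819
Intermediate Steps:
j(b, f) = -4 + f (j(b, f) = f - 4 = -4 + f)
x(X, J) = -5 + J*X/2 (x(X, J) = (X*J - 10)/2 = (J*X - 10)/2 = (-10 + J*X)/2 = -5 + J*X/2)
Y(I) = 8 + 1/(1 + I) (Y(I) = 8 + 1/(I + I/I) = 8 + 1/(I + 1) = 8 + 1/(1 + I))
1/(-144) + x(3, -3)*Y(j(M, -5)) = 1/(-144) + (-5 + (½)*(-3)*3)*((9 + 8*(-4 - 5))/(1 + (-4 - 5))) = -1/144 + (-5 - 9/2)*((9 + 8*(-9))/(1 - 9)) = -1/144 - 19*(9 - 72)/(2*(-8)) = -1/144 - (-19)*(-63)/16 = -1/144 - 19/2*63/8 = -1/144 - 1197/16 = -5387/72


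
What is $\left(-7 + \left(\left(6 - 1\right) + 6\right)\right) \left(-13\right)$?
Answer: $-52$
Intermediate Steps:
$\left(-7 + \left(\left(6 - 1\right) + 6\right)\right) \left(-13\right) = \left(-7 + \left(5 + 6\right)\right) \left(-13\right) = \left(-7 + 11\right) \left(-13\right) = 4 \left(-13\right) = -52$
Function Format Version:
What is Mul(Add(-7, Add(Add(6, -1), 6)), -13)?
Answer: -52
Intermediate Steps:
Mul(Add(-7, Add(Add(6, -1), 6)), -13) = Mul(Add(-7, Add(5, 6)), -13) = Mul(Add(-7, 11), -13) = Mul(4, -13) = -52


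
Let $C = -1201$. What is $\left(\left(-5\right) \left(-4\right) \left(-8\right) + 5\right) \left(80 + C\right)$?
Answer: $173755$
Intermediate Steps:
$\left(\left(-5\right) \left(-4\right) \left(-8\right) + 5\right) \left(80 + C\right) = \left(\left(-5\right) \left(-4\right) \left(-8\right) + 5\right) \left(80 - 1201\right) = \left(20 \left(-8\right) + 5\right) \left(-1121\right) = \left(-160 + 5\right) \left(-1121\right) = \left(-155\right) \left(-1121\right) = 173755$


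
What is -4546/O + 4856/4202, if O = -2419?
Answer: 15424478/5082319 ≈ 3.0349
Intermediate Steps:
-4546/O + 4856/4202 = -4546/(-2419) + 4856/4202 = -4546*(-1/2419) + 4856*(1/4202) = 4546/2419 + 2428/2101 = 15424478/5082319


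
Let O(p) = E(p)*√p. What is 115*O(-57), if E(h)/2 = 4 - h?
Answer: 14030*I*√57 ≈ 1.0592e+5*I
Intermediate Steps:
E(h) = 8 - 2*h (E(h) = 2*(4 - h) = 8 - 2*h)
O(p) = √p*(8 - 2*p) (O(p) = (8 - 2*p)*√p = √p*(8 - 2*p))
115*O(-57) = 115*(2*√(-57)*(4 - 1*(-57))) = 115*(2*(I*√57)*(4 + 57)) = 115*(2*(I*√57)*61) = 115*(122*I*√57) = 14030*I*√57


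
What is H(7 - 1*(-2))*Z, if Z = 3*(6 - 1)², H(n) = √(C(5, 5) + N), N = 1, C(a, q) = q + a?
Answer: 75*√11 ≈ 248.75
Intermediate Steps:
C(a, q) = a + q
H(n) = √11 (H(n) = √((5 + 5) + 1) = √(10 + 1) = √11)
Z = 75 (Z = 3*5² = 3*25 = 75)
H(7 - 1*(-2))*Z = √11*75 = 75*√11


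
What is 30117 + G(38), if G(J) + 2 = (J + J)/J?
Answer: 30117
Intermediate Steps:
G(J) = 0 (G(J) = -2 + (J + J)/J = -2 + (2*J)/J = -2 + 2 = 0)
30117 + G(38) = 30117 + 0 = 30117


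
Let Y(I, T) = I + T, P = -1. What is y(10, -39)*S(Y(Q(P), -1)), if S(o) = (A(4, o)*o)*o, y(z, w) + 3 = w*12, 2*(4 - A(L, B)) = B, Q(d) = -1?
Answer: -9420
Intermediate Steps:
A(L, B) = 4 - B/2
y(z, w) = -3 + 12*w (y(z, w) = -3 + w*12 = -3 + 12*w)
S(o) = o²*(4 - o/2) (S(o) = ((4 - o/2)*o)*o = (o*(4 - o/2))*o = o²*(4 - o/2))
y(10, -39)*S(Y(Q(P), -1)) = (-3 + 12*(-39))*((-1 - 1)²*(8 - (-1 - 1))/2) = (-3 - 468)*((½)*(-2)²*(8 - 1*(-2))) = -471*4*(8 + 2)/2 = -471*4*10/2 = -471*20 = -9420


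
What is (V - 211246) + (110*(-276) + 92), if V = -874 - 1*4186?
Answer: -246574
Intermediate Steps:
V = -5060 (V = -874 - 4186 = -5060)
(V - 211246) + (110*(-276) + 92) = (-5060 - 211246) + (110*(-276) + 92) = -216306 + (-30360 + 92) = -216306 - 30268 = -246574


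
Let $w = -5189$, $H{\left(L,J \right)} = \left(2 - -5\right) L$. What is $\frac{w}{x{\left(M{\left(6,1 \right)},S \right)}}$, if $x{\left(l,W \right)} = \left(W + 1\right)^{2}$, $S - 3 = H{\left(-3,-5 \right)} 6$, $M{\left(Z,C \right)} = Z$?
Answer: $- \frac{5189}{14884} \approx -0.34863$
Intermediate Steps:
$H{\left(L,J \right)} = 7 L$ ($H{\left(L,J \right)} = \left(2 + 5\right) L = 7 L$)
$S = -123$ ($S = 3 + 7 \left(-3\right) 6 = 3 - 126 = -123$)
$x{\left(l,W \right)} = \left(1 + W\right)^{2}$
$\frac{w}{x{\left(M{\left(6,1 \right)},S \right)}} = - \frac{5189}{\left(1 - 123\right)^{2}} = - \frac{5189}{\left(-122\right)^{2}} = - \frac{5189}{14884}$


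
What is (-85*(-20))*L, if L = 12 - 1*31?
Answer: -32300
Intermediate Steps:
L = -19 (L = 12 - 31 = -19)
(-85*(-20))*L = -85*(-20)*(-19) = 1700*(-19) = -32300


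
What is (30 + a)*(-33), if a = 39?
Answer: -2277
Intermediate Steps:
(30 + a)*(-33) = (30 + 39)*(-33) = 69*(-33) = -2277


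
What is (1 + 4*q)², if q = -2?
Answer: 49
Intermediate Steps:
(1 + 4*q)² = (1 + 4*(-2))² = (1 - 8)² = (-7)² = 49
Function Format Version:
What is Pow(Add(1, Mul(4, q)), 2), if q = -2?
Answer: 49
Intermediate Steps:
Pow(Add(1, Mul(4, q)), 2) = Pow(Add(1, Mul(4, -2)), 2) = Pow(Add(1, -8), 2) = Pow(-7, 2) = 49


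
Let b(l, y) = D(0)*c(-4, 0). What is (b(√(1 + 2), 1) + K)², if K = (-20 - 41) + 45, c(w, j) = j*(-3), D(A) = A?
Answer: 256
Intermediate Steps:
c(w, j) = -3*j
K = -16 (K = -61 + 45 = -16)
b(l, y) = 0 (b(l, y) = 0*(-3*0) = 0*0 = 0)
(b(√(1 + 2), 1) + K)² = (0 - 16)² = (-16)² = 256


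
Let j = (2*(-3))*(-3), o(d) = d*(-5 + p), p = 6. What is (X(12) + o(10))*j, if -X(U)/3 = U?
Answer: -468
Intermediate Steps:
X(U) = -3*U
o(d) = d (o(d) = d*(-5 + 6) = d*1 = d)
j = 18 (j = -6*(-3) = 18)
(X(12) + o(10))*j = (-3*12 + 10)*18 = (-36 + 10)*18 = -26*18 = -468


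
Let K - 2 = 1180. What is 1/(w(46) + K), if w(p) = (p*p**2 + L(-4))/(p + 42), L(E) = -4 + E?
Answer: 1/2288 ≈ 0.00043706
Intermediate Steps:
K = 1182 (K = 2 + 1180 = 1182)
w(p) = (-8 + p**3)/(42 + p) (w(p) = (p*p**2 + (-4 - 4))/(p + 42) = (p**3 - 8)/(42 + p) = (-8 + p**3)/(42 + p))
1/(w(46) + K) = 1/((-8 + 46**3)/(42 + 46) + 1182) = 1/((-8 + 97336)/88 + 1182) = 1/((1/88)*97328 + 1182) = 1/(1106 + 1182) = 1/2288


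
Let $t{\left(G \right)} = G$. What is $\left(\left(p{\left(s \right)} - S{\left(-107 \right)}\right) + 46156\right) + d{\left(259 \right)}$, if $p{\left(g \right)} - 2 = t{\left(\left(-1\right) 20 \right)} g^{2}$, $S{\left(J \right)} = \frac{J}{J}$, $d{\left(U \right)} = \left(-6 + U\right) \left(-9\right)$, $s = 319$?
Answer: $-1991340$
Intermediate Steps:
$d{\left(U \right)} = 54 - 9 U$
$S{\left(J \right)} = 1$
$p{\left(g \right)} = 2 - 20 g^{2}$ ($p{\left(g \right)} = 2 + \left(-1\right) 20 g^{2} = 2 - 20 g^{2}$)
$\left(\left(p{\left(s \right)} - S{\left(-107 \right)}\right) + 46156\right) + d{\left(259 \right)} = \left(\left(\left(2 - 20 \cdot 319^{2}\right) - 1\right) + 46156\right) + \left(54 - 2331\right) = \left(\left(\left(2 - 2035220\right) - 1\right) + 46156\right) + \left(54 - 2331\right) = \left(\left(\left(2 - 2035220\right) - 1\right) + 46156\right) - 2277 = \left(\left(-2035218 - 1\right) + 46156\right) - 2277 = \left(-2035219 + 46156\right) - 2277 = -1989063 - 2277 = -1991340$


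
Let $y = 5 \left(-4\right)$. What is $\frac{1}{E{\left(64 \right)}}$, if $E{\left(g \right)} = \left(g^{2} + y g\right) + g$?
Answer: $\frac{1}{2880} \approx 0.00034722$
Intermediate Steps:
$y = -20$
$E{\left(g \right)} = g^{2} - 19 g$ ($E{\left(g \right)} = \left(g^{2} - 20 g\right) + g = g^{2} - 19 g$)
$\frac{1}{E{\left(64 \right)}} = \frac{1}{64 \left(-19 + 64\right)} = \frac{1}{64 \cdot 45} = \frac{1}{2880}$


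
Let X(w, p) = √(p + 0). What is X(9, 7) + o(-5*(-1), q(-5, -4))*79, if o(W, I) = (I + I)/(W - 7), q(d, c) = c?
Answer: 316 + √7 ≈ 318.65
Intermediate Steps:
X(w, p) = √p
o(W, I) = 2*I/(-7 + W) (o(W, I) = (2*I)/(-7 + W) = 2*I/(-7 + W))
X(9, 7) + o(-5*(-1), q(-5, -4))*79 = √7 + (2*(-4)/(-7 - 5*(-1)))*79 = √7 + (2*(-4)/(-7 + 5))*79 = √7 + (2*(-4)/(-2))*79 = √7 + (2*(-4)*(-½))*79 = √7 + 4*79 = √7 + 316 = 316 + √7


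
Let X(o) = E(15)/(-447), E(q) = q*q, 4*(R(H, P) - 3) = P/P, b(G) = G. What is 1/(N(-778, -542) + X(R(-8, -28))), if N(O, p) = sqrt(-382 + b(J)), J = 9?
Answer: -11175/8286598 - 22201*I*sqrt(373)/8286598 ≈ -0.0013486 - 0.051743*I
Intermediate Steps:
R(H, P) = 13/4 (R(H, P) = 3 + (P/P)/4 = 3 + (1/4)*1 = 3 + 1/4 = 13/4)
E(q) = q**2
N(O, p) = I*sqrt(373) (N(O, p) = sqrt(-382 + 9) = sqrt(-373) = I*sqrt(373))
X(o) = -75/149 (X(o) = 15**2/(-447) = 225*(-1/447) = -75/149)
1/(N(-778, -542) + X(R(-8, -28))) = 1/(I*sqrt(373) - 75/149) = 1/(-75/149 + I*sqrt(373))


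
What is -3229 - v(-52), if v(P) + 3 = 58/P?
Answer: -83847/26 ≈ -3224.9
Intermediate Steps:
v(P) = -3 + 58/P
-3229 - v(-52) = -3229 - (-3 + 58/(-52)) = -3229 - (-3 + 58*(-1/52)) = -3229 - (-3 - 29/26) = -3229 - 1*(-107/26) = -3229 + 107/26 = -83847/26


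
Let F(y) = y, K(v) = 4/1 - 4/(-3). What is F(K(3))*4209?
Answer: 22448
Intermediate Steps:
K(v) = 16/3 (K(v) = 4*1 - 4*(-1/3) = 4 + 4/3 = 16/3)
F(K(3))*4209 = (16/3)*4209 = 22448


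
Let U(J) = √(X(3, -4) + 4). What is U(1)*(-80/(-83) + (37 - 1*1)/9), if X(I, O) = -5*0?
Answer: 824/83 ≈ 9.9277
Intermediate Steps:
X(I, O) = 0
U(J) = 2 (U(J) = √(0 + 4) = √4 = 2)
U(1)*(-80/(-83) + (37 - 1*1)/9) = 2*(-80/(-83) + (37 - 1*1)/9) = 2*(-80*(-1/83) + (37 - 1)*(⅑)) = 2*(80/83 + 36*(⅑)) = 2*(80/83 + 4) = 2*(412/83) = 824/83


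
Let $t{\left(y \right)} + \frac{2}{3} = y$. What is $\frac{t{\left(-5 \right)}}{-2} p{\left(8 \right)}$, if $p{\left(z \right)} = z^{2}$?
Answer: $\frac{544}{3} \approx 181.33$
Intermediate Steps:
$t{\left(y \right)} = - \frac{2}{3} + y$
$\frac{t{\left(-5 \right)}}{-2} p{\left(8 \right)} = \frac{- \frac{2}{3} - 5}{-2} \cdot 8^{2} = \left(- \frac{17}{3}\right) \left(- \frac{1}{2}\right) 64 = \frac{17}{6} \cdot 64 = \frac{544}{3}$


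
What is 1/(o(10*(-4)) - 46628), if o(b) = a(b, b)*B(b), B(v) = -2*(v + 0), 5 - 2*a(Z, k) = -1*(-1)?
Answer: -1/46468 ≈ -2.1520e-5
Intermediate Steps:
a(Z, k) = 2 (a(Z, k) = 5/2 - (-1)*(-1)/2 = 5/2 - ½*1 = 5/2 - ½ = 2)
B(v) = -2*v
o(b) = -4*b (o(b) = 2*(-2*b) = -4*b)
1/(o(10*(-4)) - 46628) = 1/(-40*(-4) - 46628) = 1/(-4*(-40) - 46628) = 1/(160 - 46628) = 1/(-46468) = -1/46468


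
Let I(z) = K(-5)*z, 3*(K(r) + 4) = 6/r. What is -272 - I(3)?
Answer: -1294/5 ≈ -258.80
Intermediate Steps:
K(r) = -4 + 2/r (K(r) = -4 + (6/r)/3 = -4 + 2/r)
I(z) = -22*z/5 (I(z) = (-4 + 2/(-5))*z = (-4 + 2*(-⅕))*z = (-4 - ⅖)*z = -22*z/5)
-272 - I(3) = -272 - (-22)*3/5 = -272 - 1*(-66/5) = -272 + 66/5 = -1294/5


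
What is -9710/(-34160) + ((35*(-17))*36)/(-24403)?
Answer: 96866033/83360648 ≈ 1.1620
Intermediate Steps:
-9710/(-34160) + ((35*(-17))*36)/(-24403) = -9710*(-1/34160) - 595*36*(-1/24403) = 971/3416 - 21420*(-1/24403) = 971/3416 + 21420/24403 = 96866033/83360648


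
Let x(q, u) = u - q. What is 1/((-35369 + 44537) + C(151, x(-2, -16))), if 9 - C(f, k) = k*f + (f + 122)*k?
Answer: 1/15113 ≈ 6.6168e-5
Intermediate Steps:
C(f, k) = 9 - f*k - k*(122 + f) (C(f, k) = 9 - (k*f + (f + 122)*k) = 9 - (f*k + (122 + f)*k) = 9 - (f*k + k*(122 + f)) = 9 + (-f*k - k*(122 + f)) = 9 - f*k - k*(122 + f))
1/((-35369 + 44537) + C(151, x(-2, -16))) = 1/((-35369 + 44537) + (9 - 122*(-16 - 1*(-2)) - 2*151*(-16 - 1*(-2)))) = 1/(9168 + (9 - 122*(-16 + 2) - 2*151*(-16 + 2))) = 1/(9168 + (9 - 122*(-14) - 2*151*(-14))) = 1/(9168 + (9 + 1708 + 4228)) = 1/(9168 + 5945) = 1/15113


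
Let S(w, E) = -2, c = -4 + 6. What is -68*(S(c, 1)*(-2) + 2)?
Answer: -408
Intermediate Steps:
c = 2
-68*(S(c, 1)*(-2) + 2) = -68*(-2*(-2) + 2) = -68*(4 + 2) = -68*6 = -408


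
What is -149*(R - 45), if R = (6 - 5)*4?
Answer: 6109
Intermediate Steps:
R = 4 (R = 1*4 = 4)
-149*(R - 45) = -149*(4 - 45) = -149*(-41) = 6109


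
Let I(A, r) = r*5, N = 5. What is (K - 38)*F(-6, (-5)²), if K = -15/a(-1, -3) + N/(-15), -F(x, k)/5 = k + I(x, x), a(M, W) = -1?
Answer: -1750/3 ≈ -583.33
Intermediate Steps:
I(A, r) = 5*r
F(x, k) = -25*x - 5*k (F(x, k) = -5*(k + 5*x) = -25*x - 5*k)
K = 44/3 (K = -15/(-1) + 5/(-15) = -15*(-1) + 5*(-1/15) = 15 - ⅓ = 44/3 ≈ 14.667)
(K - 38)*F(-6, (-5)²) = (44/3 - 38)*(-25*(-6) - 5*(-5)²) = -70*(150 - 5*25)/3 = -70*(150 - 125)/3 = -70/3*25 = -1750/3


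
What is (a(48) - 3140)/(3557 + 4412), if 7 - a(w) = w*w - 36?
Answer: -5401/7969 ≈ -0.67775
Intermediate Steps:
a(w) = 43 - w² (a(w) = 7 - (w*w - 36) = 7 - (w² - 36) = 7 - (-36 + w²) = 7 + (36 - w²) = 43 - w²)
(a(48) - 3140)/(3557 + 4412) = ((43 - 1*48²) - 3140)/(3557 + 4412) = ((43 - 1*2304) - 3140)/7969 = ((43 - 2304) - 3140)*(1/7969) = (-2261 - 3140)*(1/7969) = -5401*1/7969 = -5401/7969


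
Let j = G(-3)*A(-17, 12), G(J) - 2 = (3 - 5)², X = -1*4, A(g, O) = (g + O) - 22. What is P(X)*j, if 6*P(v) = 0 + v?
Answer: 108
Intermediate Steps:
A(g, O) = -22 + O + g (A(g, O) = (O + g) - 22 = -22 + O + g)
X = -4
P(v) = v/6 (P(v) = (0 + v)/6 = v/6)
G(J) = 6 (G(J) = 2 + (3 - 5)² = 2 + (-2)² = 2 + 4 = 6)
j = -162 (j = 6*(-22 + 12 - 17) = 6*(-27) = -162)
P(X)*j = ((⅙)*(-4))*(-162) = -⅔*(-162) = 108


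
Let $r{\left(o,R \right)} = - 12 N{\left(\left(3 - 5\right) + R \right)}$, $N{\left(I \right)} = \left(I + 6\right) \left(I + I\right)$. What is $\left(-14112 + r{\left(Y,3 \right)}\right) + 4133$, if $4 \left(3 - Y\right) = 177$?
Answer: $-10147$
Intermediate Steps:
$Y = - \frac{165}{4}$ ($Y = 3 - \frac{177}{4} = - \frac{165}{4} \approx -41.25$)
$N{\left(I \right)} = 2 I \left(6 + I\right)$ ($N{\left(I \right)} = \left(6 + I\right) 2 I = 2 I \left(6 + I\right)$)
$r{\left(o,R \right)} = - 24 \left(-2 + R\right) \left(4 + R\right)$ ($r{\left(o,R \right)} = - 12 \cdot 2 \left(\left(3 - 5\right) + R\right) \left(6 + \left(\left(3 - 5\right) + R\right)\right) = - 12 \cdot 2 \left(-2 + R\right) \left(6 + \left(-2 + R\right)\right) = - 12 \cdot 2 \left(-2 + R\right) \left(4 + R\right) = - 24 \left(-2 + R\right) \left(4 + R\right)$)
$\left(-14112 + r{\left(Y,3 \right)}\right) + 4133 = \left(-14112 - 24 \left(-2 + 3\right) \left(4 + 3\right)\right) + 4133 = \left(-14112 - 24 \cdot 7\right) + 4133 = \left(-14112 - 168\right) + 4133 = -14280 + 4133 = -10147$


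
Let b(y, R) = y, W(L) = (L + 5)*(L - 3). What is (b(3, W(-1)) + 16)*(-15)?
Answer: -285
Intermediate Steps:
W(L) = (-3 + L)*(5 + L) (W(L) = (5 + L)*(-3 + L) = (-3 + L)*(5 + L))
(b(3, W(-1)) + 16)*(-15) = (3 + 16)*(-15) = 19*(-15) = -285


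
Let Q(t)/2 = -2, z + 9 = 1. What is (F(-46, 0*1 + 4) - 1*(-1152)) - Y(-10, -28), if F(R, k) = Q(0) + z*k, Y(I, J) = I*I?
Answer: 1016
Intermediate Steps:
z = -8 (z = -9 + 1 = -8)
Q(t) = -4 (Q(t) = 2*(-2) = -4)
Y(I, J) = I²
F(R, k) = -4 - 8*k
(F(-46, 0*1 + 4) - 1*(-1152)) - Y(-10, -28) = ((-4 - 8*(0*1 + 4)) - 1*(-1152)) - 1*(-10)² = ((-4 - 8*(0 + 4)) + 1152) - 1*100 = ((-4 - 8*4) + 1152) - 100 = ((-4 - 32) + 1152) - 100 = (-36 + 1152) - 100 = 1116 - 100 = 1016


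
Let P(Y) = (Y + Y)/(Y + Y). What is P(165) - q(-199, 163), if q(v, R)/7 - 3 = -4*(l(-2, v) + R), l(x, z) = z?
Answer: -1028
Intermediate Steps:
P(Y) = 1 (P(Y) = (2*Y)/((2*Y)) = (2*Y)*(1/(2*Y)) = 1)
q(v, R) = 21 - 28*R - 28*v (q(v, R) = 21 + 7*(-4*(v + R)) = 21 + 7*(-4*(R + v)) = 21 + 7*(-4*R - 4*v) = 21 + (-28*R - 28*v) = 21 - 28*R - 28*v)
P(165) - q(-199, 163) = 1 - (21 - 28*163 - 28*(-199)) = 1 - (21 - 4564 + 5572) = 1 - 1*1029 = 1 - 1029 = -1028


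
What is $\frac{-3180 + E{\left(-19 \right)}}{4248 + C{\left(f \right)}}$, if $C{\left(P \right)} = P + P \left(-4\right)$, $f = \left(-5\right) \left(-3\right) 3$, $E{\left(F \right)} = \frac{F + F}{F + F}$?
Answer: $- \frac{3179}{4113} \approx -0.77291$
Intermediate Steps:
$E{\left(F \right)} = 1$ ($E{\left(F \right)} = \frac{2 F}{2 F} = 2 F \frac{1}{2 F} = 1$)
$f = 45$ ($f = 15 \cdot 3 = 45$)
$C{\left(P \right)} = - 3 P$ ($C{\left(P \right)} = P - 4 P = - 3 P$)
$\frac{-3180 + E{\left(-19 \right)}}{4248 + C{\left(f \right)}} = \frac{-3180 + 1}{4248 - 135} = - \frac{3179}{4248 - 135} = - \frac{3179}{4113}$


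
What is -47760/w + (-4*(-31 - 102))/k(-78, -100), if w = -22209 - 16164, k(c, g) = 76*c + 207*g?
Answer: 14896891/12164241 ≈ 1.2246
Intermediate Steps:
w = -38373
-47760/w + (-4*(-31 - 102))/k(-78, -100) = -47760/(-38373) + (-4*(-31 - 102))/(76*(-78) + 207*(-100)) = -47760*(-1/38373) + (-4*(-133))/(-5928 - 20700) = 15920/12791 + 532/(-26628) = 15920/12791 + 532*(-1/26628) = 15920/12791 - 19/951 = 14896891/12164241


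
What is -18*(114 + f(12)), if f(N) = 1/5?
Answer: -10278/5 ≈ -2055.6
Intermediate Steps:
f(N) = ⅕
-18*(114 + f(12)) = -18*(114 + ⅕) = -18*571/5 = -10278/5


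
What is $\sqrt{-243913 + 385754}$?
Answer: $\sqrt{141841} \approx 376.62$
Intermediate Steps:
$\sqrt{-243913 + 385754} = \sqrt{141841}$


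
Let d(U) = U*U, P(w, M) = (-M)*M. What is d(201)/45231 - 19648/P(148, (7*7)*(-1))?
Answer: 328567163/36199877 ≈ 9.0765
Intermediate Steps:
P(w, M) = -M²
d(U) = U²
d(201)/45231 - 19648/P(148, (7*7)*(-1)) = 201²/45231 - 19648/((-((7*7)*(-1))²)) = 40401*(1/45231) - 19648/((-(49*(-1))²)) = 13467/15077 - 19648/((-1*(-49)²)) = 13467/15077 - 19648/((-1*2401)) = 13467/15077 - 19648/(-2401) = 13467/15077 - 19648*(-1/2401) = 13467/15077 + 19648/2401 = 328567163/36199877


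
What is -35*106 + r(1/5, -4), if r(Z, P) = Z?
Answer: -18549/5 ≈ -3709.8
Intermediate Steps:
-35*106 + r(1/5, -4) = -35*106 + 1/5 = -3710 + 1*(1/5) = -3710 + 1/5 = -18549/5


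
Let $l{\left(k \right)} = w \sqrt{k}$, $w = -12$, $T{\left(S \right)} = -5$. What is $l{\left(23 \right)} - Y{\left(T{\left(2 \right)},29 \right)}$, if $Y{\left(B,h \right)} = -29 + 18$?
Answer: $11 - 12 \sqrt{23} \approx -46.55$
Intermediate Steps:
$Y{\left(B,h \right)} = -11$
$l{\left(k \right)} = - 12 \sqrt{k}$
$l{\left(23 \right)} - Y{\left(T{\left(2 \right)},29 \right)} = - 12 \sqrt{23} - -11 = - 12 \sqrt{23} + 11 = 11 - 12 \sqrt{23}$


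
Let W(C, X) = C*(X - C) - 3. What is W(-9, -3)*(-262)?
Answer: 14934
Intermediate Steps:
W(C, X) = -3 + C*(X - C)
W(-9, -3)*(-262) = (-3 - 1*(-9)² - 9*(-3))*(-262) = (-3 - 1*81 + 27)*(-262) = (-3 - 81 + 27)*(-262) = -57*(-262) = 14934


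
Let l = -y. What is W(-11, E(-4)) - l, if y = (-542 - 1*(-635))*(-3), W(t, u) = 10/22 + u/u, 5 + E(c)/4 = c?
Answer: -3053/11 ≈ -277.55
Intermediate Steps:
E(c) = -20 + 4*c
W(t, u) = 16/11 (W(t, u) = 10*(1/22) + 1 = 5/11 + 1 = 16/11)
y = -279 (y = (-542 + 635)*(-3) = 93*(-3) = -279)
l = 279 (l = -1*(-279) = 279)
W(-11, E(-4)) - l = 16/11 - 1*279 = 16/11 - 279 = -3053/11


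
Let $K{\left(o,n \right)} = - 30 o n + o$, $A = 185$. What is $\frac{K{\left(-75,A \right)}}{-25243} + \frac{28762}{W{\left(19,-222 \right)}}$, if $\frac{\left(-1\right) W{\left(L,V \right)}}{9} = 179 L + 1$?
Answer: $- \frac{6734242658}{386445087} \approx -17.426$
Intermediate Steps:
$W{\left(L,V \right)} = -9 - 1611 L$ ($W{\left(L,V \right)} = - 9 \left(179 L + 1\right) = - 9 \left(1 + 179 L\right) = -9 - 1611 L$)
$K{\left(o,n \right)} = o - 30 n o$ ($K{\left(o,n \right)} = - 30 n o + o = o - 30 n o$)
$\frac{K{\left(-75,A \right)}}{-25243} + \frac{28762}{W{\left(19,-222 \right)}} = \frac{\left(-75\right) \left(1 - 5550\right)}{-25243} + \frac{28762}{-9 - 30609} = - 75 \left(1 - 5550\right) \left(- \frac{1}{25243}\right) + \frac{28762}{-9 - 30609} = \left(-75\right) \left(-5549\right) \left(- \frac{1}{25243}\right) + \frac{28762}{-30618} = 416175 \left(- \frac{1}{25243}\right) + 28762 \left(- \frac{1}{30618}\right) = - \frac{416175}{25243} - \frac{14381}{15309} = - \frac{6734242658}{386445087}$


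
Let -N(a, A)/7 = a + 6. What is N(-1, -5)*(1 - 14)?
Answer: 455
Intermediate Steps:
N(a, A) = -42 - 7*a (N(a, A) = -7*(a + 6) = -7*(6 + a) = -42 - 7*a)
N(-1, -5)*(1 - 14) = (-42 - 7*(-1))*(1 - 14) = (-42 + 7)*(-13) = -35*(-13) = 455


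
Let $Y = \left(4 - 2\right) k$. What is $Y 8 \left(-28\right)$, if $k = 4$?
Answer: $-1792$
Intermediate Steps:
$Y = 8$ ($Y = \left(4 - 2\right) 4 = 2 \cdot 4 = 8$)
$Y 8 \left(-28\right) = 8 \cdot 8 \left(-28\right) = 64 \left(-28\right) = -1792$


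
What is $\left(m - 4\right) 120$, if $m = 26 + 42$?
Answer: $7680$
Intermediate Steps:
$m = 68$
$\left(m - 4\right) 120 = \left(68 - 4\right) 120 = 64 \cdot 120 = 7680$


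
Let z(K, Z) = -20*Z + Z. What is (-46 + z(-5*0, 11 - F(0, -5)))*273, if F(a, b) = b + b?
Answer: -121485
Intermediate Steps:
F(a, b) = 2*b
z(K, Z) = -19*Z
(-46 + z(-5*0, 11 - F(0, -5)))*273 = (-46 - 19*(11 - 2*(-5)))*273 = (-46 - 19*(11 - 1*(-10)))*273 = (-46 - 19*(11 + 10))*273 = (-46 - 19*21)*273 = (-46 - 399)*273 = -445*273 = -121485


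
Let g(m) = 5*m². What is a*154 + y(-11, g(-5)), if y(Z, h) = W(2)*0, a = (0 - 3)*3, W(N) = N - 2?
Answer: -1386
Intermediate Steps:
W(N) = -2 + N
a = -9 (a = -3*3 = -9)
y(Z, h) = 0 (y(Z, h) = (-2 + 2)*0 = 0*0 = 0)
a*154 + y(-11, g(-5)) = -9*154 + 0 = -1386 + 0 = -1386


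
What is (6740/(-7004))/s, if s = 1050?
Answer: -337/367710 ≈ -0.00091648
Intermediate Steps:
(6740/(-7004))/s = (6740/(-7004))/1050 = (6740*(-1/7004))*(1/1050) = -1685/1751*1/1050 = -337/367710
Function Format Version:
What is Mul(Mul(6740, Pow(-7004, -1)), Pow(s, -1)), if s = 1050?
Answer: Rational(-337, 367710) ≈ -0.00091648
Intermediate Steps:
Mul(Mul(6740, Pow(-7004, -1)), Pow(s, -1)) = Mul(Mul(6740, Pow(-7004, -1)), Pow(1050, -1)) = Mul(Mul(6740, Rational(-1, 7004)), Rational(1, 1050)) = Mul(Rational(-1685, 1751), Rational(1, 1050)) = Rational(-337, 367710)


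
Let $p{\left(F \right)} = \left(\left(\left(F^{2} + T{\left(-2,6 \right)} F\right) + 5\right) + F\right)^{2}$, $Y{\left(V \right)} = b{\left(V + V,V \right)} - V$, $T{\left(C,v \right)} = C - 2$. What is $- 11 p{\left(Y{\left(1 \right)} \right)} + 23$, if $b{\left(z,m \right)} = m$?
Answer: $-252$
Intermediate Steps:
$T{\left(C,v \right)} = -2 + C$
$Y{\left(V \right)} = 0$ ($Y{\left(V \right)} = V - V = 0$)
$p{\left(F \right)} = \left(5 + F^{2} - 3 F\right)^{2}$ ($p{\left(F \right)} = \left(\left(\left(F^{2} + \left(-2 - 2\right) F\right) + 5\right) + F\right)^{2} = \left(\left(\left(F^{2} - 4 F\right) + 5\right) + F\right)^{2} = \left(\left(5 + F^{2} - 4 F\right) + F\right)^{2} = \left(5 + F^{2} - 3 F\right)^{2}$)
$- 11 p{\left(Y{\left(1 \right)} \right)} + 23 = - 11 \left(5 + 0^{2} - 0\right)^{2} + 23 = - 11 \left(5 + 0 + 0\right)^{2} + 23 = - 11 \cdot 5^{2} + 23 = \left(-11\right) 25 + 23 = -275 + 23 = -252$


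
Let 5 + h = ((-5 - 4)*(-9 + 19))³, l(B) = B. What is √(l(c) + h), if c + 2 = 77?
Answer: I*√728930 ≈ 853.77*I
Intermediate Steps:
c = 75 (c = -2 + 77 = 75)
h = -729005 (h = -5 + ((-5 - 4)*(-9 + 19))³ = -5 + (-9*10)³ = -5 + (-90)³ = -5 - 729000 = -729005)
√(l(c) + h) = √(75 - 729005) = √(-728930) = I*√728930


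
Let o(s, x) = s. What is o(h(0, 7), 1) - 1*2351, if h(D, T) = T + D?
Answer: -2344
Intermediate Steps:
h(D, T) = D + T
o(h(0, 7), 1) - 1*2351 = (0 + 7) - 1*2351 = 7 - 2351 = -2344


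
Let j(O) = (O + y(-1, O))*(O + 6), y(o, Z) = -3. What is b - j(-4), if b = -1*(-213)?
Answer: 227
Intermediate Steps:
j(O) = (-3 + O)*(6 + O) (j(O) = (O - 3)*(O + 6) = (-3 + O)*(6 + O))
b = 213
b - j(-4) = 213 - (-18 + (-4)**2 + 3*(-4)) = 213 - (-18 + 16 - 12) = 213 - 1*(-14) = 213 + 14 = 227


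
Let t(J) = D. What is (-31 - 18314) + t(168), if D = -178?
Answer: -18523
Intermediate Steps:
t(J) = -178
(-31 - 18314) + t(168) = (-31 - 18314) - 178 = -18345 - 178 = -18523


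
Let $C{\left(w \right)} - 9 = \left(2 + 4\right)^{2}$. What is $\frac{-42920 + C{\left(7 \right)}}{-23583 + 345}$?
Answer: $\frac{42875}{23238} \approx 1.845$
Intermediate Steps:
$C{\left(w \right)} = 45$ ($C{\left(w \right)} = 9 + \left(2 + 4\right)^{2} = 9 + 6^{2} = 9 + 36 = 45$)
$\frac{-42920 + C{\left(7 \right)}}{-23583 + 345} = \frac{-42920 + 45}{-23583 + 345} = - \frac{42875}{-23238} = \left(-42875\right) \left(- \frac{1}{23238}\right) = \frac{42875}{23238}$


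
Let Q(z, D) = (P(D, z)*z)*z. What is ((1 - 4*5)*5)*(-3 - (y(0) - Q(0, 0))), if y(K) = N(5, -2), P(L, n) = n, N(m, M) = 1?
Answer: 380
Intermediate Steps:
y(K) = 1
Q(z, D) = z³ (Q(z, D) = (z*z)*z = z²*z = z³)
((1 - 4*5)*5)*(-3 - (y(0) - Q(0, 0))) = ((1 - 4*5)*5)*(-3 - (1 - 1*0³)) = ((1 - 20)*5)*(-3 - (1 - 1*0)) = (-19*5)*(-3 - (1 + 0)) = -95*(-3 - 1*1) = -95*(-3 - 1) = -95*(-4) = 380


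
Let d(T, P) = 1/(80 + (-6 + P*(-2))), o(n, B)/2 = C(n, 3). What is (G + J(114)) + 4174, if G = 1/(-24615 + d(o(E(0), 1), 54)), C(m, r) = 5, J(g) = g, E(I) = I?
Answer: 3588674334/836911 ≈ 4288.0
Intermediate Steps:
o(n, B) = 10 (o(n, B) = 2*5 = 10)
d(T, P) = 1/(74 - 2*P) (d(T, P) = 1/(80 + (-6 - 2*P)) = 1/(74 - 2*P))
G = -34/836911 (G = 1/(-24615 - 1/(-74 + 2*54)) = 1/(-24615 - 1/(-74 + 108)) = 1/(-24615 - 1/34) = 1/(-836911/34) = -34/836911 ≈ -4.0626e-5)
(G + J(114)) + 4174 = (-34/836911 + 114) + 4174 = 95407820/836911 + 4174 = 3588674334/836911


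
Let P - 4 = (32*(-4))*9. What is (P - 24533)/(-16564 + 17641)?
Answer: -25681/1077 ≈ -23.845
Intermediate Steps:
P = -1148 (P = 4 + (32*(-4))*9 = 4 - 128*9 = 4 - 1152 = -1148)
(P - 24533)/(-16564 + 17641) = (-1148 - 24533)/(-16564 + 17641) = -25681/1077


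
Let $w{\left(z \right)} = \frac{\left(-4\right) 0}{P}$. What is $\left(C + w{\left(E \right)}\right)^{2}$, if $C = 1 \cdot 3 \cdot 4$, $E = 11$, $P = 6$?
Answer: $144$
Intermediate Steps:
$C = 12$ ($C = 3 \cdot 4 = 12$)
$w{\left(z \right)} = 0$ ($w{\left(z \right)} = \frac{\left(-4\right) 0}{6} = 0 \cdot \frac{1}{6} = 0$)
$\left(C + w{\left(E \right)}\right)^{2} = \left(12 + 0\right)^{2} = 12^{2} = 144$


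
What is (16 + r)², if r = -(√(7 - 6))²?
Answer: 225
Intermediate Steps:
r = -1 (r = -(√1)² = -1*1² = -1*1 = -1)
(16 + r)² = (16 - 1)² = 15² = 225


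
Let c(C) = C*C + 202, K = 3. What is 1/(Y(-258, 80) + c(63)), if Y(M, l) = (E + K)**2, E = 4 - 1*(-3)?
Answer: 1/4271 ≈ 0.00023414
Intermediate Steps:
E = 7 (E = 4 + 3 = 7)
Y(M, l) = 100 (Y(M, l) = (7 + 3)**2 = 10**2 = 100)
c(C) = 202 + C**2 (c(C) = C**2 + 202 = 202 + C**2)
1/(Y(-258, 80) + c(63)) = 1/(100 + (202 + 63**2)) = 1/(100 + (202 + 3969)) = 1/(100 + 4171) = 1/4271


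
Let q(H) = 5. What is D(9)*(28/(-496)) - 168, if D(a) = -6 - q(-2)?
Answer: -20755/124 ≈ -167.38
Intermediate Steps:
D(a) = -11 (D(a) = -6 - 1*5 = -6 - 5 = -11)
D(9)*(28/(-496)) - 168 = -308/(-496) - 168 = -308*(-1)/496 - 168 = -11*(-7/124) - 168 = 77/124 - 168 = -20755/124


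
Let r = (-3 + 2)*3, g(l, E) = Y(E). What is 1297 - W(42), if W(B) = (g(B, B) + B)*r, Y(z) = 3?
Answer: 1432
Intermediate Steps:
g(l, E) = 3
r = -3 (r = -1*3 = -3)
W(B) = -9 - 3*B (W(B) = (3 + B)*(-3) = -9 - 3*B)
1297 - W(42) = 1297 - (-9 - 3*42) = 1297 - (-9 - 126) = 1297 - 1*(-135) = 1297 + 135 = 1432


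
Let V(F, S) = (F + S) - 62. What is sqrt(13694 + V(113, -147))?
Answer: sqrt(13598) ≈ 116.61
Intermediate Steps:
V(F, S) = -62 + F + S
sqrt(13694 + V(113, -147)) = sqrt(13694 + (-62 + 113 - 147)) = sqrt(13694 - 96) = sqrt(13598)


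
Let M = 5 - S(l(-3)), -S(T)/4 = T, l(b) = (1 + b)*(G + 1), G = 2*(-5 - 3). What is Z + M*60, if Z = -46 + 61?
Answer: 7515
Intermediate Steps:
G = -16 (G = 2*(-8) = -16)
l(b) = -15 - 15*b (l(b) = (1 + b)*(-16 + 1) = (1 + b)*(-15) = -15 - 15*b)
Z = 15
S(T) = -4*T
M = 125 (M = 5 - (-4)*(-15 - 15*(-3)) = 5 - (-4)*(-15 + 45) = 5 - (-4)*30 = 5 - 1*(-120) = 5 + 120 = 125)
Z + M*60 = 15 + 125*60 = 15 + 7500 = 7515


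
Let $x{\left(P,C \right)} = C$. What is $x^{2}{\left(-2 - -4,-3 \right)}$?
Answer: $9$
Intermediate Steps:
$x^{2}{\left(-2 - -4,-3 \right)} = \left(-3\right)^{2} = 9$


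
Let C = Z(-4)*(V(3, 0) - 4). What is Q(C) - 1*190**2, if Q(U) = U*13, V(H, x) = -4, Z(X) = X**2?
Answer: -37764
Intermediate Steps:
C = -128 (C = (-4)**2*(-4 - 4) = 16*(-8) = -128)
Q(U) = 13*U
Q(C) - 1*190**2 = 13*(-128) - 1*190**2 = -1664 - 1*36100 = -1664 - 36100 = -37764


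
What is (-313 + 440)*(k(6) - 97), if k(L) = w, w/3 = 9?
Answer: -8890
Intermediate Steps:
w = 27 (w = 3*9 = 27)
k(L) = 27
(-313 + 440)*(k(6) - 97) = (-313 + 440)*(27 - 97) = 127*(-70) = -8890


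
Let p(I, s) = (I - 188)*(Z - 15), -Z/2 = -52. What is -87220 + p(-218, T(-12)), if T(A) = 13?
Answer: -123354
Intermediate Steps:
Z = 104 (Z = -2*(-52) = 104)
p(I, s) = -16732 + 89*I (p(I, s) = (I - 188)*(104 - 15) = (-188 + I)*89 = -16732 + 89*I)
-87220 + p(-218, T(-12)) = -87220 + (-16732 + 89*(-218)) = -87220 + (-16732 - 19402) = -87220 - 36134 = -123354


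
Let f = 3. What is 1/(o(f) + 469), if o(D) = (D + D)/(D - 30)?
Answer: 9/4219 ≈ 0.0021332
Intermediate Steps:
o(D) = 2*D/(-30 + D) (o(D) = (2*D)/(-30 + D) = 2*D/(-30 + D))
1/(o(f) + 469) = 1/(2*3/(-30 + 3) + 469) = 1/(2*3/(-27) + 469) = 1/(2*3*(-1/27) + 469) = 1/(-2/9 + 469) = 1/(4219/9) = 9/4219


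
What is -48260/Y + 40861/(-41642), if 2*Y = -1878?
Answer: 1971274441/39101838 ≈ 50.414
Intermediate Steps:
Y = -939 (Y = (½)*(-1878) = -939)
-48260/Y + 40861/(-41642) = -48260/(-939) + 40861/(-41642) = -48260*(-1/939) + 40861*(-1/41642) = 48260/939 - 40861/41642 = 1971274441/39101838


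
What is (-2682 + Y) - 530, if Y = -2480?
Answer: -5692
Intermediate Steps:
(-2682 + Y) - 530 = (-2682 - 2480) - 530 = -5162 - 530 = -5692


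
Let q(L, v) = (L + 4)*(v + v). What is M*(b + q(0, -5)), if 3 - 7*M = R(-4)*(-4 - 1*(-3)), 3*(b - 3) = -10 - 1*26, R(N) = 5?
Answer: -56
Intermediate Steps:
b = -9 (b = 3 + (-10 - 1*26)/3 = 3 + (-10 - 26)/3 = 3 + (⅓)*(-36) = 3 - 12 = -9)
q(L, v) = 2*v*(4 + L) (q(L, v) = (4 + L)*(2*v) = 2*v*(4 + L))
M = 8/7 (M = 3/7 - 5*(-4 - 1*(-3))/7 = 3/7 - 5*(-4 + 3)/7 = 3/7 - 5*(-1)/7 = 3/7 - ⅐*(-5) = 3/7 + 5/7 = 8/7 ≈ 1.1429)
M*(b + q(0, -5)) = 8*(-9 + 2*(-5)*(4 + 0))/7 = 8*(-9 + 2*(-5)*4)/7 = 8*(-9 - 40)/7 = (8/7)*(-49) = -56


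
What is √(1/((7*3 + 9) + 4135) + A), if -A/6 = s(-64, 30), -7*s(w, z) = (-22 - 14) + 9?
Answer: I*√8193065/595 ≈ 4.8107*I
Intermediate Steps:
s(w, z) = 27/7 (s(w, z) = -((-22 - 14) + 9)/7 = -(-36 + 9)/7 = -⅐*(-27) = 27/7)
A = -162/7 (A = -6*27/7 = -162/7 ≈ -23.143)
√(1/((7*3 + 9) + 4135) + A) = √(1/((7*3 + 9) + 4135) - 162/7) = √(1/((21 + 9) + 4135) - 162/7) = √(1/(30 + 4135) - 162/7) = √(1/4165 - 162/7) = √(-96389/4165) = I*√8193065/595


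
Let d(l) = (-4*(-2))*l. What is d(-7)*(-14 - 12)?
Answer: 1456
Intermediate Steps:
d(l) = 8*l
d(-7)*(-14 - 12) = (8*(-7))*(-14 - 12) = -56*(-26) = 1456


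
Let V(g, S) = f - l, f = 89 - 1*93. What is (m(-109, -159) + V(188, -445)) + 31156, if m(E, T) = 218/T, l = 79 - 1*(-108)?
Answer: 4923217/159 ≈ 30964.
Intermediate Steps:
f = -4 (f = 89 - 93 = -4)
l = 187 (l = 79 + 108 = 187)
V(g, S) = -191 (V(g, S) = -4 - 1*187 = -4 - 187 = -191)
(m(-109, -159) + V(188, -445)) + 31156 = (218/(-159) - 191) + 31156 = (218*(-1/159) - 191) + 31156 = (-218/159 - 191) + 31156 = -30587/159 + 31156 = 4923217/159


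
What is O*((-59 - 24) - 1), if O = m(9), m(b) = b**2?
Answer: -6804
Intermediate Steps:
O = 81 (O = 9**2 = 81)
O*((-59 - 24) - 1) = 81*((-59 - 24) - 1) = 81*(-83 - 1) = 81*(-84) = -6804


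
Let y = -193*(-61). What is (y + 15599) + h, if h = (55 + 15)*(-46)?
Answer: 24152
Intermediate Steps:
h = -3220 (h = 70*(-46) = -3220)
y = 11773
(y + 15599) + h = (11773 + 15599) - 3220 = 27372 - 3220 = 24152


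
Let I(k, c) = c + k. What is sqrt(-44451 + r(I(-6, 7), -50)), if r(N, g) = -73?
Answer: 2*I*sqrt(11131) ≈ 211.01*I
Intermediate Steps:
sqrt(-44451 + r(I(-6, 7), -50)) = sqrt(-44451 - 73) = sqrt(-44524) = 2*I*sqrt(11131)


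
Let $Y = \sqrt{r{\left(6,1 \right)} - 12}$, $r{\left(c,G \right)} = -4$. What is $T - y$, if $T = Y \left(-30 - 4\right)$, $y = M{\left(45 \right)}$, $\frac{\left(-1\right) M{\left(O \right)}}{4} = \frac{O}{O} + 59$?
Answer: $240 - 136 i \approx 240.0 - 136.0 i$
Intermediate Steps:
$Y = 4 i$ ($Y = \sqrt{-4 - 12} = \sqrt{-16} = 4 i \approx 4.0 i$)
$M{\left(O \right)} = -240$ ($M{\left(O \right)} = - 4 \left(\frac{O}{O} + 59\right) = - 4 \left(1 + 59\right) = \left(-4\right) 60 = -240$)
$y = -240$
$T = - 136 i$ ($T = 4 i \left(-30 - 4\right) = 4 i \left(-34\right) = - 136 i \approx - 136.0 i$)
$T - y = - 136 i - -240 = - 136 i + 240 = 240 - 136 i$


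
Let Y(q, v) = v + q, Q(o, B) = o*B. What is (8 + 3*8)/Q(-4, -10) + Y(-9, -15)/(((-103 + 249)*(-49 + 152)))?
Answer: 30016/37595 ≈ 0.79840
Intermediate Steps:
Q(o, B) = B*o
Y(q, v) = q + v
(8 + 3*8)/Q(-4, -10) + Y(-9, -15)/(((-103 + 249)*(-49 + 152))) = (8 + 3*8)/((-10*(-4))) + (-9 - 15)/(((-103 + 249)*(-49 + 152))) = (8 + 24)/40 - 24/(146*103) = 32*(1/40) - 24/15038 = ⅘ - 24*1/15038 = ⅘ - 12/7519 = 30016/37595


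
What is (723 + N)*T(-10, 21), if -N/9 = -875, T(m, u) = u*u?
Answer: 3791718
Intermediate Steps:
T(m, u) = u**2
N = 7875 (N = -9*(-875) = 7875)
(723 + N)*T(-10, 21) = (723 + 7875)*21**2 = 8598*441 = 3791718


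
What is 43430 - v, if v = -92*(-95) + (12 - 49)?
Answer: 34727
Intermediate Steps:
v = 8703 (v = 8740 - 37 = 8703)
43430 - v = 43430 - 1*8703 = 43430 - 8703 = 34727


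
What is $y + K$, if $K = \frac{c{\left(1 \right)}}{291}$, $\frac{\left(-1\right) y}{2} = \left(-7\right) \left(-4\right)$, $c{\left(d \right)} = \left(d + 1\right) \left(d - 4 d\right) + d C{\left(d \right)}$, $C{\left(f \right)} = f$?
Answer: $- \frac{16301}{291} \approx -56.017$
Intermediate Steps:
$c{\left(d \right)} = d^{2} - 3 d \left(1 + d\right)$ ($c{\left(d \right)} = \left(d + 1\right) \left(d - 4 d\right) + d d = \left(1 + d\right) \left(- 3 d\right) + d^{2} = - 3 d \left(1 + d\right) + d^{2} = d^{2} - 3 d \left(1 + d\right)$)
$y = -56$ ($y = - 2 \left(\left(-7\right) \left(-4\right)\right) = \left(-2\right) 28 = -56$)
$K = - \frac{5}{291}$ ($K = \frac{\left(-1\right) 1 \left(3 + 2 \cdot 1\right)}{291} = \left(-1\right) 1 \left(3 + 2\right) \frac{1}{291} = \left(-1\right) 1 \cdot 5 \cdot \frac{1}{291} = \left(-5\right) \frac{1}{291} = - \frac{5}{291} \approx -0.017182$)
$y + K = -56 - \frac{5}{291} = - \frac{16301}{291}$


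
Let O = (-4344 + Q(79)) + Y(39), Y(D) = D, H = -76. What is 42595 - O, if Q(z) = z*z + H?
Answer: 40735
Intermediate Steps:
Q(z) = -76 + z² (Q(z) = z*z - 76 = z² - 76 = -76 + z²)
O = 1860 (O = (-4344 + (-76 + 79²)) + 39 = (-4344 + (-76 + 6241)) + 39 = (-4344 + 6165) + 39 = 1821 + 39 = 1860)
42595 - O = 42595 - 1*1860 = 42595 - 1860 = 40735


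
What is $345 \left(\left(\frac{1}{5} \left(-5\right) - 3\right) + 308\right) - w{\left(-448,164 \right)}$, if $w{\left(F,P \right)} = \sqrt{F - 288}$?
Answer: $104880 - 4 i \sqrt{46} \approx 1.0488 \cdot 10^{5} - 27.129 i$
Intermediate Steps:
$w{\left(F,P \right)} = \sqrt{-288 + F}$
$345 \left(\left(\frac{1}{5} \left(-5\right) - 3\right) + 308\right) - w{\left(-448,164 \right)} = 345 \left(\left(\frac{1}{5} \left(-5\right) - 3\right) + 308\right) - \sqrt{-288 - 448} = 345 \left(\left(\frac{1}{5} \left(-5\right) - 3\right) + 308\right) - \sqrt{-736} = 345 \left(\left(-1 - 3\right) + 308\right) - 4 i \sqrt{46} = 345 \left(-4 + 308\right) - 4 i \sqrt{46} = 345 \cdot 304 - 4 i \sqrt{46} = 104880 - 4 i \sqrt{46}$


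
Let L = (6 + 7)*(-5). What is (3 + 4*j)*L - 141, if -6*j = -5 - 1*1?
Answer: -596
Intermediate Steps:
j = 1 (j = -(-5 - 1*1)/6 = -(-5 - 1)/6 = -⅙*(-6) = 1)
L = -65 (L = 13*(-5) = -65)
(3 + 4*j)*L - 141 = (3 + 4*1)*(-65) - 141 = (3 + 4)*(-65) - 141 = 7*(-65) - 141 = -455 - 141 = -596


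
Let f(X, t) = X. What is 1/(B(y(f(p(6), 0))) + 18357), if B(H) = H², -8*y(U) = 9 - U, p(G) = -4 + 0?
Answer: 64/1175017 ≈ 5.4467e-5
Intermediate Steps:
p(G) = -4
y(U) = -9/8 + U/8 (y(U) = -(9 - U)/8 = -9/8 + U/8)
1/(B(y(f(p(6), 0))) + 18357) = 1/((-9/8 + (⅛)*(-4))² + 18357) = 1/((-9/8 - ½)² + 18357) = 1/((-13/8)² + 18357) = 1/(169/64 + 18357) = 1/(1175017/64) = 64/1175017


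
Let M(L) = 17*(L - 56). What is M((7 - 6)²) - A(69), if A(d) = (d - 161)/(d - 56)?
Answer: -12063/13 ≈ -927.92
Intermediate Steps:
A(d) = (-161 + d)/(-56 + d)
M(L) = -952 + 17*L (M(L) = 17*(-56 + L) = -952 + 17*L)
M((7 - 6)²) - A(69) = (-952 + 17*(7 - 6)²) - (-161 + 69)/(-56 + 69) = (-952 + 17*1²) - (-92)/13 = (-952 + 17*1) - (-92)/13 = (-952 + 17) - 1*(-92/13) = -935 + 92/13 = -12063/13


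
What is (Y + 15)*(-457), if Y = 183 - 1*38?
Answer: -73120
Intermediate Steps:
Y = 145 (Y = 183 - 38 = 145)
(Y + 15)*(-457) = (145 + 15)*(-457) = 160*(-457) = -73120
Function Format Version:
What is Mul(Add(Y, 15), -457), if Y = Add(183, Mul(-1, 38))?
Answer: -73120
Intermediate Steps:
Y = 145 (Y = Add(183, -38) = 145)
Mul(Add(Y, 15), -457) = Mul(Add(145, 15), -457) = Mul(160, -457) = -73120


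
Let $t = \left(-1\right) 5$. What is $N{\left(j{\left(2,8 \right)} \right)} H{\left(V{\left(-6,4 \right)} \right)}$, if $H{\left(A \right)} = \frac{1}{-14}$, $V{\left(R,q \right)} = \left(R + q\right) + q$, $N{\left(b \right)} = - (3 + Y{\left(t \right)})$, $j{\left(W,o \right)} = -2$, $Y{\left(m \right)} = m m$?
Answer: $2$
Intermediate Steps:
$t = -5$
$Y{\left(m \right)} = m^{2}$
$N{\left(b \right)} = -28$ ($N{\left(b \right)} = - (3 + \left(-5\right)^{2}) = - (3 + 25) = \left(-1\right) 28 = -28$)
$V{\left(R,q \right)} = R + 2 q$
$H{\left(A \right)} = - \frac{1}{14}$
$N{\left(j{\left(2,8 \right)} \right)} H{\left(V{\left(-6,4 \right)} \right)} = \left(-28\right) \left(- \frac{1}{14}\right) = 2$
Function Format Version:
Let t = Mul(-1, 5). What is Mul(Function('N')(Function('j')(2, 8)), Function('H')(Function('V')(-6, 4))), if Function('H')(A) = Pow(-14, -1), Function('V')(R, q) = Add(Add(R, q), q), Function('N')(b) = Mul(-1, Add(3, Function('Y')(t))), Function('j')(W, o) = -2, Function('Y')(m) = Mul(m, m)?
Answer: 2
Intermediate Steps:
t = -5
Function('Y')(m) = Pow(m, 2)
Function('N')(b) = -28 (Function('N')(b) = Mul(-1, Add(3, Pow(-5, 2))) = Mul(-1, Add(3, 25)) = Mul(-1, 28) = -28)
Function('V')(R, q) = Add(R, Mul(2, q))
Function('H')(A) = Rational(-1, 14)
Mul(Function('N')(Function('j')(2, 8)), Function('H')(Function('V')(-6, 4))) = Mul(-28, Rational(-1, 14)) = 2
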